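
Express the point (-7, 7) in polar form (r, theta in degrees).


r = sqrt((-7)^2 + 7^2) = 9.8995
theta = atan2(7, -7) = 135 degrees

r = 9.8995, theta = 135 degrees


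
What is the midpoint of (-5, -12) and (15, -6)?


Midpoint = ((-5+15)/2, (-12+-6)/2) = (5, -9)

(5, -9)


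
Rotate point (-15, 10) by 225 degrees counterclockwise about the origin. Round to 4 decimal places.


x' = -15*cos(225) - 10*sin(225) = 17.6777
y' = -15*sin(225) + 10*cos(225) = 3.5355

(17.6777, 3.5355)


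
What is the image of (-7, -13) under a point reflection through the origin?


Reflection through origin: (x, y) -> (-x, -y)
(-7, -13) -> (7, 13)

(7, 13)


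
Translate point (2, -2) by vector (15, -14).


Translation: (x+dx, y+dy) = (2+15, -2+-14) = (17, -16)

(17, -16)


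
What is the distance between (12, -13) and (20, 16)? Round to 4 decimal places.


d = sqrt((20-12)^2 + (16--13)^2) = 30.0832

30.0832


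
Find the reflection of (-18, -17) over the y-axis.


Reflection across y-axis: (x, y) -> (-x, y)
(-18, -17) -> (18, -17)

(18, -17)


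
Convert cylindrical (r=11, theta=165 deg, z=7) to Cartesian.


x = 11 * cos(165) = -10.6252
y = 11 * sin(165) = 2.847
z = 7

(-10.6252, 2.847, 7)


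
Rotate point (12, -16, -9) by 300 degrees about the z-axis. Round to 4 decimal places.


x' = 12*cos(300) - -16*sin(300) = -7.8564
y' = 12*sin(300) + -16*cos(300) = -18.3923
z' = -9

(-7.8564, -18.3923, -9)


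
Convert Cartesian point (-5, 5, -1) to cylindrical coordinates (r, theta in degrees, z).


r = sqrt((-5)^2 + 5^2) = 7.0711
theta = atan2(5, -5) = 135 deg
z = -1

r = 7.0711, theta = 135 deg, z = -1


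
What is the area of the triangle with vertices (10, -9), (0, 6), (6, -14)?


Area = |x1(y2-y3) + x2(y3-y1) + x3(y1-y2)| / 2
= |10*(6--14) + 0*(-14--9) + 6*(-9-6)| / 2
= 55

55


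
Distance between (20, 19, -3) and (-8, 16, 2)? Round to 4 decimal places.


d = sqrt((-8-20)^2 + (16-19)^2 + (2--3)^2) = 28.6007

28.6007


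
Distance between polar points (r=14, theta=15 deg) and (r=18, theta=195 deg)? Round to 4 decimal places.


d = sqrt(r1^2 + r2^2 - 2*r1*r2*cos(t2-t1))
d = sqrt(14^2 + 18^2 - 2*14*18*cos(195-15)) = 32

32


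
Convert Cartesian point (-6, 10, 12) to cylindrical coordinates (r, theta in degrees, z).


r = sqrt((-6)^2 + 10^2) = 11.6619
theta = atan2(10, -6) = 120.9638 deg
z = 12

r = 11.6619, theta = 120.9638 deg, z = 12


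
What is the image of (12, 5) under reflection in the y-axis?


Reflection across y-axis: (x, y) -> (-x, y)
(12, 5) -> (-12, 5)

(-12, 5)


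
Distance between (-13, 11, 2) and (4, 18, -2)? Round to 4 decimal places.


d = sqrt((4--13)^2 + (18-11)^2 + (-2-2)^2) = 18.8149

18.8149


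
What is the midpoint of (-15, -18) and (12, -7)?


Midpoint = ((-15+12)/2, (-18+-7)/2) = (-1.5, -12.5)

(-1.5, -12.5)


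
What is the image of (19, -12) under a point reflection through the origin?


Reflection through origin: (x, y) -> (-x, -y)
(19, -12) -> (-19, 12)

(-19, 12)


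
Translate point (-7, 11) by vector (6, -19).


Translation: (x+dx, y+dy) = (-7+6, 11+-19) = (-1, -8)

(-1, -8)


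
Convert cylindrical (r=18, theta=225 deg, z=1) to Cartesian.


x = 18 * cos(225) = -12.7279
y = 18 * sin(225) = -12.7279
z = 1

(-12.7279, -12.7279, 1)


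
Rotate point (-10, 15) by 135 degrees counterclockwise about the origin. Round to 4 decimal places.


x' = -10*cos(135) - 15*sin(135) = -3.5355
y' = -10*sin(135) + 15*cos(135) = -17.6777

(-3.5355, -17.6777)


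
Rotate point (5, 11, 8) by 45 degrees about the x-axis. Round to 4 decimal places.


x' = 5
y' = 11*cos(45) - 8*sin(45) = 2.1213
z' = 11*sin(45) + 8*cos(45) = 13.435

(5, 2.1213, 13.435)


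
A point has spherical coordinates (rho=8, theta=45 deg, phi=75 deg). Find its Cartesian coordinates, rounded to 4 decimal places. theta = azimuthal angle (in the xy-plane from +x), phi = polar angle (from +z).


x = 8 * sin(75) * cos(45) = 5.4641
y = 8 * sin(75) * sin(45) = 5.4641
z = 8 * cos(75) = 2.0706

(5.4641, 5.4641, 2.0706)


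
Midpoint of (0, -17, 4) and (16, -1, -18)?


Midpoint = ((0+16)/2, (-17+-1)/2, (4+-18)/2) = (8, -9, -7)

(8, -9, -7)


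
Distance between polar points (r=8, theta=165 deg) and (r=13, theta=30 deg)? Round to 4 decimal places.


d = sqrt(r1^2 + r2^2 - 2*r1*r2*cos(t2-t1))
d = sqrt(8^2 + 13^2 - 2*8*13*cos(30-165)) = 19.4956

19.4956


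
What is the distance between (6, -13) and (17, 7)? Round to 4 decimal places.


d = sqrt((17-6)^2 + (7--13)^2) = 22.8254

22.8254


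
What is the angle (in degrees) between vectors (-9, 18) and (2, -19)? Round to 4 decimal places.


dot = -9*2 + 18*-19 = -360
|u| = 20.1246, |v| = 19.105
cos(angle) = -0.9363
angle = 159.444 degrees

159.444 degrees


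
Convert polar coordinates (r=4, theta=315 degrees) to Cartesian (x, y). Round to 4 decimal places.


x = 4 * cos(315) = 2.8284
y = 4 * sin(315) = -2.8284

(2.8284, -2.8284)


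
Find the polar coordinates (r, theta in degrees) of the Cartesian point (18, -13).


r = sqrt(18^2 + (-13)^2) = 22.2036
theta = atan2(-13, 18) = 324.1623 degrees

r = 22.2036, theta = 324.1623 degrees


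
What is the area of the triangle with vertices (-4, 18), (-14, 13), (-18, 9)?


Area = |x1(y2-y3) + x2(y3-y1) + x3(y1-y2)| / 2
= |-4*(13-9) + -14*(9-18) + -18*(18-13)| / 2
= 10

10


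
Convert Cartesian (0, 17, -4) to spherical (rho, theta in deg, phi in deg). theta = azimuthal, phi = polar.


rho = sqrt(0^2 + 17^2 + (-4)^2) = 17.4642
theta = atan2(17, 0) = 90 deg
phi = acos(-4/17.4642) = 103.2405 deg

rho = 17.4642, theta = 90 deg, phi = 103.2405 deg


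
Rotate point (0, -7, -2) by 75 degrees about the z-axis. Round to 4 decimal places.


x' = 0*cos(75) - -7*sin(75) = 6.7615
y' = 0*sin(75) + -7*cos(75) = -1.8117
z' = -2

(6.7615, -1.8117, -2)


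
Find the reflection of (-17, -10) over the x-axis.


Reflection across x-axis: (x, y) -> (x, -y)
(-17, -10) -> (-17, 10)

(-17, 10)


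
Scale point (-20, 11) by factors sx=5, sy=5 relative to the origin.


Scaling: (x*sx, y*sy) = (-20*5, 11*5) = (-100, 55)

(-100, 55)


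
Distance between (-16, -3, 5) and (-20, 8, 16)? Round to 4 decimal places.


d = sqrt((-20--16)^2 + (8--3)^2 + (16-5)^2) = 16.0624

16.0624


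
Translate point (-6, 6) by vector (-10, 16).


Translation: (x+dx, y+dy) = (-6+-10, 6+16) = (-16, 22)

(-16, 22)


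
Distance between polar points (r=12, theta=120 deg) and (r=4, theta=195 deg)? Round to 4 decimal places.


d = sqrt(r1^2 + r2^2 - 2*r1*r2*cos(t2-t1))
d = sqrt(12^2 + 4^2 - 2*12*4*cos(195-120)) = 11.6255

11.6255


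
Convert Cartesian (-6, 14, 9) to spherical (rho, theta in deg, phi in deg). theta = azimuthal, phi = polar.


rho = sqrt((-6)^2 + 14^2 + 9^2) = 17.6918
theta = atan2(14, -6) = 113.1986 deg
phi = acos(9/17.6918) = 59.4221 deg

rho = 17.6918, theta = 113.1986 deg, phi = 59.4221 deg


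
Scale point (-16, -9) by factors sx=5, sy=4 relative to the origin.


Scaling: (x*sx, y*sy) = (-16*5, -9*4) = (-80, -36)

(-80, -36)


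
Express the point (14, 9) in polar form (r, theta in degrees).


r = sqrt(14^2 + 9^2) = 16.6433
theta = atan2(9, 14) = 32.7352 degrees

r = 16.6433, theta = 32.7352 degrees


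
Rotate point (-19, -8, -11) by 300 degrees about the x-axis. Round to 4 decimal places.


x' = -19
y' = -8*cos(300) - -11*sin(300) = -13.5263
z' = -8*sin(300) + -11*cos(300) = 1.4282

(-19, -13.5263, 1.4282)


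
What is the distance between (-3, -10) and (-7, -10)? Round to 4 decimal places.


d = sqrt((-7--3)^2 + (-10--10)^2) = 4

4


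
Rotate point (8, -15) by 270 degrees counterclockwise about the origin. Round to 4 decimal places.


x' = 8*cos(270) - -15*sin(270) = -15
y' = 8*sin(270) + -15*cos(270) = -8

(-15, -8)


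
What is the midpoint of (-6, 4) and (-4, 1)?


Midpoint = ((-6+-4)/2, (4+1)/2) = (-5, 2.5)

(-5, 2.5)


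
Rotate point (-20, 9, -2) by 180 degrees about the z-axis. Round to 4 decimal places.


x' = -20*cos(180) - 9*sin(180) = 20
y' = -20*sin(180) + 9*cos(180) = -9
z' = -2

(20, -9, -2)


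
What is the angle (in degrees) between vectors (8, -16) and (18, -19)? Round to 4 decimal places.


dot = 8*18 + -16*-19 = 448
|u| = 17.8885, |v| = 26.1725
cos(angle) = 0.9569
angle = 16.8868 degrees

16.8868 degrees


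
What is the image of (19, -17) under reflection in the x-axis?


Reflection across x-axis: (x, y) -> (x, -y)
(19, -17) -> (19, 17)

(19, 17)


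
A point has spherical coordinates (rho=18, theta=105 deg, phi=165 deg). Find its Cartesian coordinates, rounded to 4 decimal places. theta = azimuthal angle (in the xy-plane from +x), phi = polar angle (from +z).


x = 18 * sin(165) * cos(105) = -1.2058
y = 18 * sin(165) * sin(105) = 4.5
z = 18 * cos(165) = -17.3867

(-1.2058, 4.5, -17.3867)


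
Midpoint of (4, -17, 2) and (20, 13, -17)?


Midpoint = ((4+20)/2, (-17+13)/2, (2+-17)/2) = (12, -2, -7.5)

(12, -2, -7.5)


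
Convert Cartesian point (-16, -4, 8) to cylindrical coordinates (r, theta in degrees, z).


r = sqrt((-16)^2 + (-4)^2) = 16.4924
theta = atan2(-4, -16) = 194.0362 deg
z = 8

r = 16.4924, theta = 194.0362 deg, z = 8


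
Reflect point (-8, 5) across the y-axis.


Reflection across y-axis: (x, y) -> (-x, y)
(-8, 5) -> (8, 5)

(8, 5)


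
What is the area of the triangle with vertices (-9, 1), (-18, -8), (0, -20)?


Area = |x1(y2-y3) + x2(y3-y1) + x3(y1-y2)| / 2
= |-9*(-8--20) + -18*(-20-1) + 0*(1--8)| / 2
= 135

135


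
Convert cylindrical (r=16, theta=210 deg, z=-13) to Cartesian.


x = 16 * cos(210) = -13.8564
y = 16 * sin(210) = -8
z = -13

(-13.8564, -8, -13)


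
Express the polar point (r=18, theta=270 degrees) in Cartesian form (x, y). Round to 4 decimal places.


x = 18 * cos(270) = 0
y = 18 * sin(270) = -18

(0, -18)


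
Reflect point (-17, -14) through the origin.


Reflection through origin: (x, y) -> (-x, -y)
(-17, -14) -> (17, 14)

(17, 14)


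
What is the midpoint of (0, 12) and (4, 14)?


Midpoint = ((0+4)/2, (12+14)/2) = (2, 13)

(2, 13)


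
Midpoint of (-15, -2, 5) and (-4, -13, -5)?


Midpoint = ((-15+-4)/2, (-2+-13)/2, (5+-5)/2) = (-9.5, -7.5, 0)

(-9.5, -7.5, 0)


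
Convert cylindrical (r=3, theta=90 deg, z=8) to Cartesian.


x = 3 * cos(90) = 0
y = 3 * sin(90) = 3
z = 8

(0, 3, 8)


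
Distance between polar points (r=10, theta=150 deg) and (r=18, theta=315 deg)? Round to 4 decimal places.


d = sqrt(r1^2 + r2^2 - 2*r1*r2*cos(t2-t1))
d = sqrt(10^2 + 18^2 - 2*10*18*cos(315-150)) = 27.7801

27.7801


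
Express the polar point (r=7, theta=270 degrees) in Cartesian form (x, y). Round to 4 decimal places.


x = 7 * cos(270) = 0
y = 7 * sin(270) = -7

(0, -7)


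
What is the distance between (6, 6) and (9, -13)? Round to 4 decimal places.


d = sqrt((9-6)^2 + (-13-6)^2) = 19.2354

19.2354


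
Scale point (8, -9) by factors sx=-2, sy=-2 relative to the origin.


Scaling: (x*sx, y*sy) = (8*-2, -9*-2) = (-16, 18)

(-16, 18)


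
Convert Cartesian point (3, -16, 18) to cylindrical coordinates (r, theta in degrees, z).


r = sqrt(3^2 + (-16)^2) = 16.2788
theta = atan2(-16, 3) = 280.6197 deg
z = 18

r = 16.2788, theta = 280.6197 deg, z = 18


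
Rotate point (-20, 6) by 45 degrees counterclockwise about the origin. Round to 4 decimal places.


x' = -20*cos(45) - 6*sin(45) = -18.3848
y' = -20*sin(45) + 6*cos(45) = -9.8995

(-18.3848, -9.8995)


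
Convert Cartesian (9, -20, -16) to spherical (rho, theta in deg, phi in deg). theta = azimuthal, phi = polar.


rho = sqrt(9^2 + (-20)^2 + (-16)^2) = 27.1477
theta = atan2(-20, 9) = 294.2277 deg
phi = acos(-16/27.1477) = 126.1121 deg

rho = 27.1477, theta = 294.2277 deg, phi = 126.1121 deg


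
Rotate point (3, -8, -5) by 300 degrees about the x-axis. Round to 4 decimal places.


x' = 3
y' = -8*cos(300) - -5*sin(300) = -8.3301
z' = -8*sin(300) + -5*cos(300) = 4.4282

(3, -8.3301, 4.4282)


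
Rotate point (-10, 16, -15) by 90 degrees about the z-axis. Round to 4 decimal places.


x' = -10*cos(90) - 16*sin(90) = -16
y' = -10*sin(90) + 16*cos(90) = -10
z' = -15

(-16, -10, -15)


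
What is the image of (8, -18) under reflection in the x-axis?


Reflection across x-axis: (x, y) -> (x, -y)
(8, -18) -> (8, 18)

(8, 18)


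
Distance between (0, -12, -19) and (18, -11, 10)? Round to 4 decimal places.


d = sqrt((18-0)^2 + (-11--12)^2 + (10--19)^2) = 34.1467

34.1467


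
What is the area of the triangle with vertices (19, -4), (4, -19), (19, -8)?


Area = |x1(y2-y3) + x2(y3-y1) + x3(y1-y2)| / 2
= |19*(-19--8) + 4*(-8--4) + 19*(-4--19)| / 2
= 30

30


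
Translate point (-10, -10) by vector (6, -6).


Translation: (x+dx, y+dy) = (-10+6, -10+-6) = (-4, -16)

(-4, -16)


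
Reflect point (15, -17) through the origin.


Reflection through origin: (x, y) -> (-x, -y)
(15, -17) -> (-15, 17)

(-15, 17)


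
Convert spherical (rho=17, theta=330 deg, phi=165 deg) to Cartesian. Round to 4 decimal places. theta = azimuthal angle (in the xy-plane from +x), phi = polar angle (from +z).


x = 17 * sin(165) * cos(330) = 3.8104
y = 17 * sin(165) * sin(330) = -2.2
z = 17 * cos(165) = -16.4207

(3.8104, -2.2, -16.4207)


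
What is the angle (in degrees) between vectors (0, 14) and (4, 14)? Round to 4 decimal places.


dot = 0*4 + 14*14 = 196
|u| = 14, |v| = 14.5602
cos(angle) = 0.9615
angle = 15.9454 degrees

15.9454 degrees


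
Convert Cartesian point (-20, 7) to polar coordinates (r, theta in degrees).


r = sqrt((-20)^2 + 7^2) = 21.1896
theta = atan2(7, -20) = 160.71 degrees

r = 21.1896, theta = 160.71 degrees


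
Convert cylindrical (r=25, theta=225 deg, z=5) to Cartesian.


x = 25 * cos(225) = -17.6777
y = 25 * sin(225) = -17.6777
z = 5

(-17.6777, -17.6777, 5)


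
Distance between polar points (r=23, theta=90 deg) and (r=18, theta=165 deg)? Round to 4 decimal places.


d = sqrt(r1^2 + r2^2 - 2*r1*r2*cos(t2-t1))
d = sqrt(23^2 + 18^2 - 2*23*18*cos(165-90)) = 25.2725

25.2725


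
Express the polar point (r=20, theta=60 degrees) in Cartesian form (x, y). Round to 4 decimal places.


x = 20 * cos(60) = 10
y = 20 * sin(60) = 17.3205

(10, 17.3205)


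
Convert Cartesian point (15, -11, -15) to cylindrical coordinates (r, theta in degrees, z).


r = sqrt(15^2 + (-11)^2) = 18.6011
theta = atan2(-11, 15) = 323.7462 deg
z = -15

r = 18.6011, theta = 323.7462 deg, z = -15


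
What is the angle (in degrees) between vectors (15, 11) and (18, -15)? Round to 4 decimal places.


dot = 15*18 + 11*-15 = 105
|u| = 18.6011, |v| = 23.4307
cos(angle) = 0.2409
angle = 76.0594 degrees

76.0594 degrees


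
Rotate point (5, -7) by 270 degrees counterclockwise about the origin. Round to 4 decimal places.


x' = 5*cos(270) - -7*sin(270) = -7
y' = 5*sin(270) + -7*cos(270) = -5

(-7, -5)


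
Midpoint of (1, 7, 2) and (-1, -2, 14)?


Midpoint = ((1+-1)/2, (7+-2)/2, (2+14)/2) = (0, 2.5, 8)

(0, 2.5, 8)


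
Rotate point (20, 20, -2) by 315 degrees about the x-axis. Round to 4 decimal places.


x' = 20
y' = 20*cos(315) - -2*sin(315) = 12.7279
z' = 20*sin(315) + -2*cos(315) = -15.5563

(20, 12.7279, -15.5563)


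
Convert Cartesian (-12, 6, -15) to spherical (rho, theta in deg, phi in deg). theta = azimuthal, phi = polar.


rho = sqrt((-12)^2 + 6^2 + (-15)^2) = 20.1246
theta = atan2(6, -12) = 153.4349 deg
phi = acos(-15/20.1246) = 138.1897 deg

rho = 20.1246, theta = 153.4349 deg, phi = 138.1897 deg


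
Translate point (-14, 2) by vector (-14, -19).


Translation: (x+dx, y+dy) = (-14+-14, 2+-19) = (-28, -17)

(-28, -17)


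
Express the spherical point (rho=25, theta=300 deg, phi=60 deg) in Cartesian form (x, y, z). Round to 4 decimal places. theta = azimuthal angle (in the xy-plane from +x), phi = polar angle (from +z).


x = 25 * sin(60) * cos(300) = 10.8253
y = 25 * sin(60) * sin(300) = -18.75
z = 25 * cos(60) = 12.5

(10.8253, -18.75, 12.5)


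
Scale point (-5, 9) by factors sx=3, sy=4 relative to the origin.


Scaling: (x*sx, y*sy) = (-5*3, 9*4) = (-15, 36)

(-15, 36)


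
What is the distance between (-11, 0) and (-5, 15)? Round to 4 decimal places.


d = sqrt((-5--11)^2 + (15-0)^2) = 16.1555

16.1555


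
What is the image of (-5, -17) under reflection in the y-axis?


Reflection across y-axis: (x, y) -> (-x, y)
(-5, -17) -> (5, -17)

(5, -17)


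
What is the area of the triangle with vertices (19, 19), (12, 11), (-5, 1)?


Area = |x1(y2-y3) + x2(y3-y1) + x3(y1-y2)| / 2
= |19*(11-1) + 12*(1-19) + -5*(19-11)| / 2
= 33

33


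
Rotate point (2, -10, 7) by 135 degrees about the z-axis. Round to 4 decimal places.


x' = 2*cos(135) - -10*sin(135) = 5.6569
y' = 2*sin(135) + -10*cos(135) = 8.4853
z' = 7

(5.6569, 8.4853, 7)


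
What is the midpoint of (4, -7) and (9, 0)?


Midpoint = ((4+9)/2, (-7+0)/2) = (6.5, -3.5)

(6.5, -3.5)


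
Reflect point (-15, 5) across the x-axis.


Reflection across x-axis: (x, y) -> (x, -y)
(-15, 5) -> (-15, -5)

(-15, -5)


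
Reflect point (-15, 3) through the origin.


Reflection through origin: (x, y) -> (-x, -y)
(-15, 3) -> (15, -3)

(15, -3)


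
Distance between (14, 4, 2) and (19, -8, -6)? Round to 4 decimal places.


d = sqrt((19-14)^2 + (-8-4)^2 + (-6-2)^2) = 15.2643

15.2643


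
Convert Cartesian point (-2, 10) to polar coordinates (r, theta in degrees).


r = sqrt((-2)^2 + 10^2) = 10.198
theta = atan2(10, -2) = 101.3099 degrees

r = 10.198, theta = 101.3099 degrees


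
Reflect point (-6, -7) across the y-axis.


Reflection across y-axis: (x, y) -> (-x, y)
(-6, -7) -> (6, -7)

(6, -7)


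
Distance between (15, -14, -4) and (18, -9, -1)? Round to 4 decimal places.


d = sqrt((18-15)^2 + (-9--14)^2 + (-1--4)^2) = 6.5574

6.5574


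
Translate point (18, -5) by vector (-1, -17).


Translation: (x+dx, y+dy) = (18+-1, -5+-17) = (17, -22)

(17, -22)


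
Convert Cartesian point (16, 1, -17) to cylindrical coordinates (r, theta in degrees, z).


r = sqrt(16^2 + 1^2) = 16.0312
theta = atan2(1, 16) = 3.5763 deg
z = -17

r = 16.0312, theta = 3.5763 deg, z = -17


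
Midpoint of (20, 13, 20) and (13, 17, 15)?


Midpoint = ((20+13)/2, (13+17)/2, (20+15)/2) = (16.5, 15, 17.5)

(16.5, 15, 17.5)


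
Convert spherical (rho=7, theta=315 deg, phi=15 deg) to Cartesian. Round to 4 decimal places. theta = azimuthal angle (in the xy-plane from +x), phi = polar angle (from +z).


x = 7 * sin(15) * cos(315) = 1.2811
y = 7 * sin(15) * sin(315) = -1.2811
z = 7 * cos(15) = 6.7615

(1.2811, -1.2811, 6.7615)


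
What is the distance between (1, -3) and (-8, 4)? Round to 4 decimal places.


d = sqrt((-8-1)^2 + (4--3)^2) = 11.4018

11.4018


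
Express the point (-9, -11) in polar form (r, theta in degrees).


r = sqrt((-9)^2 + (-11)^2) = 14.2127
theta = atan2(-11, -9) = 230.7106 degrees

r = 14.2127, theta = 230.7106 degrees


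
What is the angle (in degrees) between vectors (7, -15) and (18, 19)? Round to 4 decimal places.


dot = 7*18 + -15*19 = -159
|u| = 16.5529, |v| = 26.1725
cos(angle) = -0.367
angle = 111.5313 degrees

111.5313 degrees


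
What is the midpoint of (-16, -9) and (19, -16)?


Midpoint = ((-16+19)/2, (-9+-16)/2) = (1.5, -12.5)

(1.5, -12.5)


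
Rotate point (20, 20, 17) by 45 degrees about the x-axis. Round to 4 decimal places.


x' = 20
y' = 20*cos(45) - 17*sin(45) = 2.1213
z' = 20*sin(45) + 17*cos(45) = 26.163

(20, 2.1213, 26.163)


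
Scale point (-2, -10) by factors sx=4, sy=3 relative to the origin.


Scaling: (x*sx, y*sy) = (-2*4, -10*3) = (-8, -30)

(-8, -30)


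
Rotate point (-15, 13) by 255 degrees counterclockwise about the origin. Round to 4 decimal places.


x' = -15*cos(255) - 13*sin(255) = 16.4393
y' = -15*sin(255) + 13*cos(255) = 11.1242

(16.4393, 11.1242)


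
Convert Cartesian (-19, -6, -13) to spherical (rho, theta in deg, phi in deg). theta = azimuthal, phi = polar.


rho = sqrt((-19)^2 + (-6)^2 + (-13)^2) = 23.7908
theta = atan2(-6, -19) = 197.5256 deg
phi = acos(-13/23.7908) = 123.1225 deg

rho = 23.7908, theta = 197.5256 deg, phi = 123.1225 deg


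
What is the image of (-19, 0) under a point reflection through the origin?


Reflection through origin: (x, y) -> (-x, -y)
(-19, 0) -> (19, 0)

(19, 0)


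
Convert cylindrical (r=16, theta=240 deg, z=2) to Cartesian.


x = 16 * cos(240) = -8
y = 16 * sin(240) = -13.8564
z = 2

(-8, -13.8564, 2)


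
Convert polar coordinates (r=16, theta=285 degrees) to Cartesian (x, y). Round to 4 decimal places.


x = 16 * cos(285) = 4.1411
y = 16 * sin(285) = -15.4548

(4.1411, -15.4548)


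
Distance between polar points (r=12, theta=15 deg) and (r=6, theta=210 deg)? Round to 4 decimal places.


d = sqrt(r1^2 + r2^2 - 2*r1*r2*cos(t2-t1))
d = sqrt(12^2 + 6^2 - 2*12*6*cos(210-15)) = 17.8632

17.8632


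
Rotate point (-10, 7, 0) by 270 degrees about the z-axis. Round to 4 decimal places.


x' = -10*cos(270) - 7*sin(270) = 7
y' = -10*sin(270) + 7*cos(270) = 10
z' = 0

(7, 10, 0)


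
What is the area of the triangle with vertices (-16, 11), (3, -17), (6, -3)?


Area = |x1(y2-y3) + x2(y3-y1) + x3(y1-y2)| / 2
= |-16*(-17--3) + 3*(-3-11) + 6*(11--17)| / 2
= 175

175


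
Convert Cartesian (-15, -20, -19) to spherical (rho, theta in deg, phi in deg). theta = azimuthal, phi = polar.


rho = sqrt((-15)^2 + (-20)^2 + (-19)^2) = 31.4006
theta = atan2(-20, -15) = 233.1301 deg
phi = acos(-19/31.4006) = 127.2348 deg

rho = 31.4006, theta = 233.1301 deg, phi = 127.2348 deg


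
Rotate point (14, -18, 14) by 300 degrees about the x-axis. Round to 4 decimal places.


x' = 14
y' = -18*cos(300) - 14*sin(300) = 3.1244
z' = -18*sin(300) + 14*cos(300) = 22.5885

(14, 3.1244, 22.5885)


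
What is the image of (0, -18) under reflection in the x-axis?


Reflection across x-axis: (x, y) -> (x, -y)
(0, -18) -> (0, 18)

(0, 18)


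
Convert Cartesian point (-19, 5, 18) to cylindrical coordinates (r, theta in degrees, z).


r = sqrt((-19)^2 + 5^2) = 19.6469
theta = atan2(5, -19) = 165.2564 deg
z = 18

r = 19.6469, theta = 165.2564 deg, z = 18


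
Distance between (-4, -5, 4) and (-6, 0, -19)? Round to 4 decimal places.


d = sqrt((-6--4)^2 + (0--5)^2 + (-19-4)^2) = 23.622

23.622


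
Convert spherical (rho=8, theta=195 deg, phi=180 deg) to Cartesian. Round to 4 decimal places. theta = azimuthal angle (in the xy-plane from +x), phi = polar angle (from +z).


x = 8 * sin(180) * cos(195) = 0
y = 8 * sin(180) * sin(195) = 0
z = 8 * cos(180) = -8

(0, 0, -8)


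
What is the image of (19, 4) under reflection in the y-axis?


Reflection across y-axis: (x, y) -> (-x, y)
(19, 4) -> (-19, 4)

(-19, 4)


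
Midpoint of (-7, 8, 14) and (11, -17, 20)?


Midpoint = ((-7+11)/2, (8+-17)/2, (14+20)/2) = (2, -4.5, 17)

(2, -4.5, 17)


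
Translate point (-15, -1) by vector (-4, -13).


Translation: (x+dx, y+dy) = (-15+-4, -1+-13) = (-19, -14)

(-19, -14)


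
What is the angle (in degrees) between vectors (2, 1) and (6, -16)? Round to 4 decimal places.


dot = 2*6 + 1*-16 = -4
|u| = 2.2361, |v| = 17.088
cos(angle) = -0.1047
angle = 96.009 degrees

96.009 degrees


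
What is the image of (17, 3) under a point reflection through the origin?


Reflection through origin: (x, y) -> (-x, -y)
(17, 3) -> (-17, -3)

(-17, -3)


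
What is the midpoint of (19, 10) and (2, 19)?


Midpoint = ((19+2)/2, (10+19)/2) = (10.5, 14.5)

(10.5, 14.5)


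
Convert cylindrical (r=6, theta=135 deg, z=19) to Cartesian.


x = 6 * cos(135) = -4.2426
y = 6 * sin(135) = 4.2426
z = 19

(-4.2426, 4.2426, 19)


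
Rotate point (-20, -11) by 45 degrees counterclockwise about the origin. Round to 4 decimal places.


x' = -20*cos(45) - -11*sin(45) = -6.364
y' = -20*sin(45) + -11*cos(45) = -21.9203

(-6.364, -21.9203)


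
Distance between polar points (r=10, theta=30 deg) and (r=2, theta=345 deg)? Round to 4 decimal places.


d = sqrt(r1^2 + r2^2 - 2*r1*r2*cos(t2-t1))
d = sqrt(10^2 + 2^2 - 2*10*2*cos(345-30)) = 8.7015

8.7015


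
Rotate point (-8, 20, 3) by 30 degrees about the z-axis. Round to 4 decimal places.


x' = -8*cos(30) - 20*sin(30) = -16.9282
y' = -8*sin(30) + 20*cos(30) = 13.3205
z' = 3

(-16.9282, 13.3205, 3)


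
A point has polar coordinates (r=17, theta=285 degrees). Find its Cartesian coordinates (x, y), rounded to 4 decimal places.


x = 17 * cos(285) = 4.3999
y = 17 * sin(285) = -16.4207

(4.3999, -16.4207)


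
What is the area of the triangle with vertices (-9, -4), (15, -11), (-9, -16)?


Area = |x1(y2-y3) + x2(y3-y1) + x3(y1-y2)| / 2
= |-9*(-11--16) + 15*(-16--4) + -9*(-4--11)| / 2
= 144

144


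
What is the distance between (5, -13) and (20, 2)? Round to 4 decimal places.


d = sqrt((20-5)^2 + (2--13)^2) = 21.2132

21.2132


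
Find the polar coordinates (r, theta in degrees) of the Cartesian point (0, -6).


r = sqrt(0^2 + (-6)^2) = 6
theta = atan2(-6, 0) = 270 degrees

r = 6, theta = 270 degrees


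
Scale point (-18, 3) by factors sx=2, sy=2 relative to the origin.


Scaling: (x*sx, y*sy) = (-18*2, 3*2) = (-36, 6)

(-36, 6)


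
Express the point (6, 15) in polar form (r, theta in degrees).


r = sqrt(6^2 + 15^2) = 16.1555
theta = atan2(15, 6) = 68.1986 degrees

r = 16.1555, theta = 68.1986 degrees


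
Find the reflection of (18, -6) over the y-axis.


Reflection across y-axis: (x, y) -> (-x, y)
(18, -6) -> (-18, -6)

(-18, -6)


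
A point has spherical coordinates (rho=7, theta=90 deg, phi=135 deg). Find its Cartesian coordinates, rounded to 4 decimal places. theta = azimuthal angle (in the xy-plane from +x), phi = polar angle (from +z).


x = 7 * sin(135) * cos(90) = 0
y = 7 * sin(135) * sin(90) = 4.9497
z = 7 * cos(135) = -4.9497

(0, 4.9497, -4.9497)


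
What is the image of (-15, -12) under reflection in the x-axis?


Reflection across x-axis: (x, y) -> (x, -y)
(-15, -12) -> (-15, 12)

(-15, 12)


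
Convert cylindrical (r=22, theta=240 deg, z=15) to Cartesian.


x = 22 * cos(240) = -11
y = 22 * sin(240) = -19.0526
z = 15

(-11, -19.0526, 15)


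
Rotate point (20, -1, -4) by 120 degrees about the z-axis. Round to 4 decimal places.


x' = 20*cos(120) - -1*sin(120) = -9.134
y' = 20*sin(120) + -1*cos(120) = 17.8205
z' = -4

(-9.134, 17.8205, -4)


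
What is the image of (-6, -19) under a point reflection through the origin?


Reflection through origin: (x, y) -> (-x, -y)
(-6, -19) -> (6, 19)

(6, 19)


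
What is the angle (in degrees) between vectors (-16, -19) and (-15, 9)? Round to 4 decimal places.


dot = -16*-15 + -19*9 = 69
|u| = 24.8395, |v| = 17.4929
cos(angle) = 0.1588
angle = 80.8628 degrees

80.8628 degrees


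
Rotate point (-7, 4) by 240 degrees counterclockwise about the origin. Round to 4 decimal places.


x' = -7*cos(240) - 4*sin(240) = 6.9641
y' = -7*sin(240) + 4*cos(240) = 4.0622

(6.9641, 4.0622)


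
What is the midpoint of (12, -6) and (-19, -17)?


Midpoint = ((12+-19)/2, (-6+-17)/2) = (-3.5, -11.5)

(-3.5, -11.5)


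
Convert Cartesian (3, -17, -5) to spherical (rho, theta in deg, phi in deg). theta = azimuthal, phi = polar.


rho = sqrt(3^2 + (-17)^2 + (-5)^2) = 17.9722
theta = atan2(-17, 3) = 280.008 deg
phi = acos(-5/17.9722) = 106.1532 deg

rho = 17.9722, theta = 280.008 deg, phi = 106.1532 deg


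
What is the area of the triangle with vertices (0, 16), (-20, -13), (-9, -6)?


Area = |x1(y2-y3) + x2(y3-y1) + x3(y1-y2)| / 2
= |0*(-13--6) + -20*(-6-16) + -9*(16--13)| / 2
= 89.5

89.5


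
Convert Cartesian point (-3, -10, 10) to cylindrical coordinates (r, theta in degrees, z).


r = sqrt((-3)^2 + (-10)^2) = 10.4403
theta = atan2(-10, -3) = 253.3008 deg
z = 10

r = 10.4403, theta = 253.3008 deg, z = 10


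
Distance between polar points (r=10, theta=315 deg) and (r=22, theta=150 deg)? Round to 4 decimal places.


d = sqrt(r1^2 + r2^2 - 2*r1*r2*cos(t2-t1))
d = sqrt(10^2 + 22^2 - 2*10*22*cos(150-315)) = 31.7649

31.7649


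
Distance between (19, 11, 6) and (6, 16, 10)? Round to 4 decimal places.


d = sqrt((6-19)^2 + (16-11)^2 + (10-6)^2) = 14.4914

14.4914


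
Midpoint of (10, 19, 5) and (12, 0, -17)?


Midpoint = ((10+12)/2, (19+0)/2, (5+-17)/2) = (11, 9.5, -6)

(11, 9.5, -6)


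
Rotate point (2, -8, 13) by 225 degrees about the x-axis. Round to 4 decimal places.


x' = 2
y' = -8*cos(225) - 13*sin(225) = 14.8492
z' = -8*sin(225) + 13*cos(225) = -3.5355

(2, 14.8492, -3.5355)


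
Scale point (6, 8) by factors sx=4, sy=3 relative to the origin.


Scaling: (x*sx, y*sy) = (6*4, 8*3) = (24, 24)

(24, 24)


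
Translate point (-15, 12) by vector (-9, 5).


Translation: (x+dx, y+dy) = (-15+-9, 12+5) = (-24, 17)

(-24, 17)


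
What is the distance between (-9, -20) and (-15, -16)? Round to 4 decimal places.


d = sqrt((-15--9)^2 + (-16--20)^2) = 7.2111

7.2111


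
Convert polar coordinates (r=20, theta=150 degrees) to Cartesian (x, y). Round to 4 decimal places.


x = 20 * cos(150) = -17.3205
y = 20 * sin(150) = 10

(-17.3205, 10)


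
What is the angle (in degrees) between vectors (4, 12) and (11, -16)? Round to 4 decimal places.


dot = 4*11 + 12*-16 = -148
|u| = 12.6491, |v| = 19.4165
cos(angle) = -0.6026
angle = 127.0565 degrees

127.0565 degrees


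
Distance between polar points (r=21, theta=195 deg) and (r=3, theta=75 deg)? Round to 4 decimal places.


d = sqrt(r1^2 + r2^2 - 2*r1*r2*cos(t2-t1))
d = sqrt(21^2 + 3^2 - 2*21*3*cos(75-195)) = 22.6495

22.6495


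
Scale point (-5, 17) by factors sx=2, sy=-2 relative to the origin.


Scaling: (x*sx, y*sy) = (-5*2, 17*-2) = (-10, -34)

(-10, -34)


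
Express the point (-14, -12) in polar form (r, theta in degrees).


r = sqrt((-14)^2 + (-12)^2) = 18.4391
theta = atan2(-12, -14) = 220.6013 degrees

r = 18.4391, theta = 220.6013 degrees


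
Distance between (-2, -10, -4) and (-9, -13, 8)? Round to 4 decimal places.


d = sqrt((-9--2)^2 + (-13--10)^2 + (8--4)^2) = 14.2127

14.2127


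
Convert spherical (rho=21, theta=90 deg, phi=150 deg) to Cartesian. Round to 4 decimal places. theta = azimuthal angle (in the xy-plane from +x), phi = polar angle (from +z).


x = 21 * sin(150) * cos(90) = 0
y = 21 * sin(150) * sin(90) = 10.5
z = 21 * cos(150) = -18.1865

(0, 10.5, -18.1865)


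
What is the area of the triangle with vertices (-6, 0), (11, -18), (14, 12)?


Area = |x1(y2-y3) + x2(y3-y1) + x3(y1-y2)| / 2
= |-6*(-18-12) + 11*(12-0) + 14*(0--18)| / 2
= 282

282


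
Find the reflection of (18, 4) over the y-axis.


Reflection across y-axis: (x, y) -> (-x, y)
(18, 4) -> (-18, 4)

(-18, 4)


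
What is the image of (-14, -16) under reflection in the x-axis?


Reflection across x-axis: (x, y) -> (x, -y)
(-14, -16) -> (-14, 16)

(-14, 16)


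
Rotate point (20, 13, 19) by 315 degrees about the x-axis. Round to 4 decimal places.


x' = 20
y' = 13*cos(315) - 19*sin(315) = 22.6274
z' = 13*sin(315) + 19*cos(315) = 4.2426

(20, 22.6274, 4.2426)


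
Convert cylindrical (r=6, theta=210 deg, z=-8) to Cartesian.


x = 6 * cos(210) = -5.1962
y = 6 * sin(210) = -3
z = -8

(-5.1962, -3, -8)


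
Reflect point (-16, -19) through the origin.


Reflection through origin: (x, y) -> (-x, -y)
(-16, -19) -> (16, 19)

(16, 19)


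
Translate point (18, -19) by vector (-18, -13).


Translation: (x+dx, y+dy) = (18+-18, -19+-13) = (0, -32)

(0, -32)


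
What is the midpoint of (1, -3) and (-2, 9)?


Midpoint = ((1+-2)/2, (-3+9)/2) = (-0.5, 3)

(-0.5, 3)


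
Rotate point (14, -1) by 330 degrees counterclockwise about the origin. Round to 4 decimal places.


x' = 14*cos(330) - -1*sin(330) = 11.6244
y' = 14*sin(330) + -1*cos(330) = -7.866

(11.6244, -7.866)


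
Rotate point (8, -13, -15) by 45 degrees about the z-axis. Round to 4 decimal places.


x' = 8*cos(45) - -13*sin(45) = 14.8492
y' = 8*sin(45) + -13*cos(45) = -3.5355
z' = -15

(14.8492, -3.5355, -15)


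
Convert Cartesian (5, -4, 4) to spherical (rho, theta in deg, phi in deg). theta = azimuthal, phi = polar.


rho = sqrt(5^2 + (-4)^2 + 4^2) = 7.5498
theta = atan2(-4, 5) = 321.3402 deg
phi = acos(4/7.5498) = 58.0072 deg

rho = 7.5498, theta = 321.3402 deg, phi = 58.0072 deg


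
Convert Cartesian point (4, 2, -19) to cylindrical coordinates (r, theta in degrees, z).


r = sqrt(4^2 + 2^2) = 4.4721
theta = atan2(2, 4) = 26.5651 deg
z = -19

r = 4.4721, theta = 26.5651 deg, z = -19


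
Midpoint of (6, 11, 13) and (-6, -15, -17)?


Midpoint = ((6+-6)/2, (11+-15)/2, (13+-17)/2) = (0, -2, -2)

(0, -2, -2)


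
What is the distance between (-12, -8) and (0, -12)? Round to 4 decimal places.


d = sqrt((0--12)^2 + (-12--8)^2) = 12.6491

12.6491


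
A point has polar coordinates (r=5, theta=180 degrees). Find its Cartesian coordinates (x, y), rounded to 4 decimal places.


x = 5 * cos(180) = -5
y = 5 * sin(180) = 0

(-5, 0)


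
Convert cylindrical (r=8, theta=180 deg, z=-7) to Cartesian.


x = 8 * cos(180) = -8
y = 8 * sin(180) = 0
z = -7

(-8, 0, -7)


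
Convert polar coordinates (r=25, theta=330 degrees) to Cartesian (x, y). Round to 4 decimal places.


x = 25 * cos(330) = 21.6506
y = 25 * sin(330) = -12.5

(21.6506, -12.5)


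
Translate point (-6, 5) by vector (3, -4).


Translation: (x+dx, y+dy) = (-6+3, 5+-4) = (-3, 1)

(-3, 1)


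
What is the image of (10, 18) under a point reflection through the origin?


Reflection through origin: (x, y) -> (-x, -y)
(10, 18) -> (-10, -18)

(-10, -18)


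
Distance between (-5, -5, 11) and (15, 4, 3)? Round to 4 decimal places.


d = sqrt((15--5)^2 + (4--5)^2 + (3-11)^2) = 23.3452

23.3452


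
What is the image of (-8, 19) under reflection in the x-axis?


Reflection across x-axis: (x, y) -> (x, -y)
(-8, 19) -> (-8, -19)

(-8, -19)


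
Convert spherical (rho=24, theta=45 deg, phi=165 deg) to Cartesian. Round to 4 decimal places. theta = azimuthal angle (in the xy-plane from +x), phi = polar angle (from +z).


x = 24 * sin(165) * cos(45) = 4.3923
y = 24 * sin(165) * sin(45) = 4.3923
z = 24 * cos(165) = -23.1822

(4.3923, 4.3923, -23.1822)


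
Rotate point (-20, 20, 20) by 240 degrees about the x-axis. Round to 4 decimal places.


x' = -20
y' = 20*cos(240) - 20*sin(240) = 7.3205
z' = 20*sin(240) + 20*cos(240) = -27.3205

(-20, 7.3205, -27.3205)


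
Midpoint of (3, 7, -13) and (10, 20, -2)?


Midpoint = ((3+10)/2, (7+20)/2, (-13+-2)/2) = (6.5, 13.5, -7.5)

(6.5, 13.5, -7.5)


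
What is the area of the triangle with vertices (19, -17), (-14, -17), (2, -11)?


Area = |x1(y2-y3) + x2(y3-y1) + x3(y1-y2)| / 2
= |19*(-17--11) + -14*(-11--17) + 2*(-17--17)| / 2
= 99

99


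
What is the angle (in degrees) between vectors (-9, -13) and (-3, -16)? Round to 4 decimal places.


dot = -9*-3 + -13*-16 = 235
|u| = 15.8114, |v| = 16.2788
cos(angle) = 0.913
angle = 24.0755 degrees

24.0755 degrees


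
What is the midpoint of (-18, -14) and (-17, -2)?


Midpoint = ((-18+-17)/2, (-14+-2)/2) = (-17.5, -8)

(-17.5, -8)


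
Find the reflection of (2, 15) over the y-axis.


Reflection across y-axis: (x, y) -> (-x, y)
(2, 15) -> (-2, 15)

(-2, 15)


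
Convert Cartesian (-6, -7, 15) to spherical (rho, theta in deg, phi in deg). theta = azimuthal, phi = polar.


rho = sqrt((-6)^2 + (-7)^2 + 15^2) = 17.6068
theta = atan2(-7, -6) = 229.3987 deg
phi = acos(15/17.6068) = 31.5764 deg

rho = 17.6068, theta = 229.3987 deg, phi = 31.5764 deg


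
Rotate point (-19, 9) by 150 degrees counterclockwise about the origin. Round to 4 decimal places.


x' = -19*cos(150) - 9*sin(150) = 11.9545
y' = -19*sin(150) + 9*cos(150) = -17.2942

(11.9545, -17.2942)


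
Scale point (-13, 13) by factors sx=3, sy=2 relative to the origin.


Scaling: (x*sx, y*sy) = (-13*3, 13*2) = (-39, 26)

(-39, 26)


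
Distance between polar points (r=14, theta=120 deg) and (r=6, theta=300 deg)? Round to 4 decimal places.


d = sqrt(r1^2 + r2^2 - 2*r1*r2*cos(t2-t1))
d = sqrt(14^2 + 6^2 - 2*14*6*cos(300-120)) = 20

20


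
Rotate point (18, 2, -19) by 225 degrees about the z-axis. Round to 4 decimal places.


x' = 18*cos(225) - 2*sin(225) = -11.3137
y' = 18*sin(225) + 2*cos(225) = -14.1421
z' = -19

(-11.3137, -14.1421, -19)


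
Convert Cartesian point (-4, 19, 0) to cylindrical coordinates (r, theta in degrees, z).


r = sqrt((-4)^2 + 19^2) = 19.4165
theta = atan2(19, -4) = 101.8887 deg
z = 0

r = 19.4165, theta = 101.8887 deg, z = 0


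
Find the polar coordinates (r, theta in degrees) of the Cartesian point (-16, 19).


r = sqrt((-16)^2 + 19^2) = 24.8395
theta = atan2(19, -16) = 130.1009 degrees

r = 24.8395, theta = 130.1009 degrees


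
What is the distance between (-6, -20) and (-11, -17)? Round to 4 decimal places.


d = sqrt((-11--6)^2 + (-17--20)^2) = 5.831

5.831


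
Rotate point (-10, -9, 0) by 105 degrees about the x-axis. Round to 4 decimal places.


x' = -10
y' = -9*cos(105) - 0*sin(105) = 2.3294
z' = -9*sin(105) + 0*cos(105) = -8.6933

(-10, 2.3294, -8.6933)


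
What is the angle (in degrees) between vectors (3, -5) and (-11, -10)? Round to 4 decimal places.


dot = 3*-11 + -5*-10 = 17
|u| = 5.831, |v| = 14.8661
cos(angle) = 0.1961
angle = 78.6901 degrees

78.6901 degrees


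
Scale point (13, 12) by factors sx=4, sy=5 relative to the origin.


Scaling: (x*sx, y*sy) = (13*4, 12*5) = (52, 60)

(52, 60)


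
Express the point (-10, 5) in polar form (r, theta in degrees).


r = sqrt((-10)^2 + 5^2) = 11.1803
theta = atan2(5, -10) = 153.4349 degrees

r = 11.1803, theta = 153.4349 degrees


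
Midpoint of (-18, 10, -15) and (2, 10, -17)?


Midpoint = ((-18+2)/2, (10+10)/2, (-15+-17)/2) = (-8, 10, -16)

(-8, 10, -16)


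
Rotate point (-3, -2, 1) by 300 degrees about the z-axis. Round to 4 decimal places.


x' = -3*cos(300) - -2*sin(300) = -3.2321
y' = -3*sin(300) + -2*cos(300) = 1.5981
z' = 1

(-3.2321, 1.5981, 1)


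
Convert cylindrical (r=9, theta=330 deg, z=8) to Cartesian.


x = 9 * cos(330) = 7.7942
y = 9 * sin(330) = -4.5
z = 8

(7.7942, -4.5, 8)


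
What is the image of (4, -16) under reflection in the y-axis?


Reflection across y-axis: (x, y) -> (-x, y)
(4, -16) -> (-4, -16)

(-4, -16)


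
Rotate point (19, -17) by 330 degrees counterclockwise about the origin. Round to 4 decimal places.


x' = 19*cos(330) - -17*sin(330) = 7.9545
y' = 19*sin(330) + -17*cos(330) = -24.2224

(7.9545, -24.2224)


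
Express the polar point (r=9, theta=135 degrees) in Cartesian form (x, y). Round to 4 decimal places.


x = 9 * cos(135) = -6.364
y = 9 * sin(135) = 6.364

(-6.364, 6.364)


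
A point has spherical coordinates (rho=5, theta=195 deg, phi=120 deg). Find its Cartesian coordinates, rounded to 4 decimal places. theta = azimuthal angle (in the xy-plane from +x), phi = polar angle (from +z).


x = 5 * sin(120) * cos(195) = -4.1826
y = 5 * sin(120) * sin(195) = -1.1207
z = 5 * cos(120) = -2.5

(-4.1826, -1.1207, -2.5)


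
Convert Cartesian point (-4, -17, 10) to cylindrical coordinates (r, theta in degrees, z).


r = sqrt((-4)^2 + (-17)^2) = 17.4642
theta = atan2(-17, -4) = 256.7595 deg
z = 10

r = 17.4642, theta = 256.7595 deg, z = 10


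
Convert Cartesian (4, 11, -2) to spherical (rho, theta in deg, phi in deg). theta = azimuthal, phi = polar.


rho = sqrt(4^2 + 11^2 + (-2)^2) = 11.8743
theta = atan2(11, 4) = 70.0169 deg
phi = acos(-2/11.8743) = 99.6966 deg

rho = 11.8743, theta = 70.0169 deg, phi = 99.6966 deg
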